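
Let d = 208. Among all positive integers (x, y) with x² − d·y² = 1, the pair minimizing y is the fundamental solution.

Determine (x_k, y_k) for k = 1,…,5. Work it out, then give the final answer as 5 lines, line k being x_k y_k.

[14; 2,2,1,2,2,28] for √208; ℓ=6 ⇒ convergent index 5
i=0: a=14 ⇒ p=14, q=1
…
i=2: a=2 ⇒ p=72, q=5
…
i=4: a=2 ⇒ p=274, q=19
i=5: a=2 ⇒ p=649, q=45
fundamental: x₁=649, y₁=45  (since 421201 − 208·2025 = 1)
(x_2, y_2) = (649·649 + 208·45·45, 649·45 + 45·649) = (842401, 58410)
(x_3, y_3) = (649·842401 + 208·45·58410, 649·58410 + 45·842401) = (1093435849, 75816135)
(x_4, y_4) = (649·1093435849 + 208·45·75816135, 649·75816135 + 45·1093435849) = (1419278889601, 98409284820)
(x_5, y_5) = (649·1419278889601 + 208·45·98409284820, 649·98409284820 + 45·1419278889601) = (1842222905266249, 127735175880225)

649 45
842401 58410
1093435849 75816135
1419278889601 98409284820
1842222905266249 127735175880225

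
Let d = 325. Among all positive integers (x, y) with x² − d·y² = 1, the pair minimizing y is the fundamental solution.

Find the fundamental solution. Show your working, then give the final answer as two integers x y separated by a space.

649 36

[18; 36] for √325; ℓ=1 ⇒ convergent index 1
k=0  a_k=18  p_k/q_k = 18/1
k=1  a_k=36  p_k/q_k = 649/36
(x₁, y₁) = (649, 36);  649² − 325·36² = 1 ✓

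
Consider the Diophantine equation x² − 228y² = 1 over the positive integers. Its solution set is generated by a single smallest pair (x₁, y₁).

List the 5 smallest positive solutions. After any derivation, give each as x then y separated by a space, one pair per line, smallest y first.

d=228: √d = [15; 10,30] (ℓ=2, even), read p_1/q_1
k=0  a_k=15  p_k/q_k = 15/1
k=1  a_k=10  p_k/q_k = 151/10
→ (151, 10).  Check: 151²=22801, 228·10²=22800, difference 1.
k=2:  x_2 = 151·151+228·10·10 = 45601,  y_2 = 151·10+10·151 = 3020
k=3:  x_3 = 151·45601+228·10·3020 = 13771351,  y_3 = 151·3020+10·45601 = 912030
k=4:  x_4 = 151·13771351+228·10·912030 = 4158902401,  y_4 = 151·912030+10·13771351 = 275430040
k=5:  x_5 = 151·4158902401+228·10·275430040 = 1255974753751,  y_5 = 151·275430040+10·4158902401 = 83178960050

151 10
45601 3020
13771351 912030
4158902401 275430040
1255974753751 83178960050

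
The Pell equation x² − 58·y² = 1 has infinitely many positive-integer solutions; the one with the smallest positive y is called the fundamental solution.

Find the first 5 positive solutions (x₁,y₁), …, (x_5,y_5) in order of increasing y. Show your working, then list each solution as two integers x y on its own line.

√58 = [7; 1,1,1,1,1,1,14, …], period ℓ=7 (odd) → k=13
a_0=7:  p_0=7·1+0=7,  q_0=7·0+1=1
a_1=1:  p_1=1·7+1=8,  q_1=1·1+0=1
…
a_4=1:  p_4=1·23+15=38,  q_4=1·3+2=5
…
a_6=1:  p_6=1·61+38=99,  q_6=1·8+5=13
…
a_8=1:  p_8=1·1447+99=1546,  q_8=1·190+13=203
a_9=1:  p_9=1·1546+1447=2993,  q_9=1·203+190=393
a_10=1:  p_10=1·2993+1546=4539,  q_10=1·393+203=596
a_11=1:  p_11=1·4539+2993=7532,  q_11=1·596+393=989
a_12=1:  p_12=1·7532+4539=12071,  q_12=1·989+596=1585
a_13=1:  p_13=1·12071+7532=19603,  q_13=1·1585+989=2574
(x₁, y₁) = (19603, 2574);  19603² − 58·2574² = 1 ✓
n=2: (19603,2574)∘(19603,2574) = (19603·19603+58·2574·2574, 19603·2574+2574·19603) = (768555217,100916244)
n=3: (768555217,100916244)∘(19603,2574) = (19603·768555217+58·2574·100916244, 19603·100916244+2574·768555217) = (30131975818099,3956522259690)
n=4: (30131975818099,3956522259690)∘(19603,2574) = (19603·30131975818099+58·2574·3956522259690, 19603·3956522259690+2574·30131975818099) = (1181354243155834177,155119411612489896)
n=5: (1181354243155834177,155119411612489896)∘(19603,2574) = (19603·1181354243155834177+58·2574·155119411612489896, 19603·155119411612489896+2574·1181354243155834177) = (46316174427035658925363,6081611647722756602886)

19603 2574
768555217 100916244
30131975818099 3956522259690
1181354243155834177 155119411612489896
46316174427035658925363 6081611647722756602886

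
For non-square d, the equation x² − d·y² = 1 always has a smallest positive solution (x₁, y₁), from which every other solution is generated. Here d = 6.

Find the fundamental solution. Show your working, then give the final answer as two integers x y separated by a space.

5 2

√6 = [2; 2,4, …], period ℓ=2 (even) → k=1
step 0: (2, 1)  from 2·(1,0) + (0,1)
step 1: (5, 2)  from 2·(2,1) + (1,0)
→ (5, 2).  Check: 5²=25, 6·2²=24, difference 1.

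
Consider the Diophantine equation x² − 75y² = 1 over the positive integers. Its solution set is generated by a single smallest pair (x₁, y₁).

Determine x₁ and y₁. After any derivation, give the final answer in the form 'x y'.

26 3

√75 → a₀=8, period (1,1,1,16); ℓ=4 even so k=3
step 0: (8, 1)  from 8·(1,0) + (0,1)
step 1: (9, 1)  from 1·(8,1) + (1,0)
step 2: (17, 2)  from 1·(9,1) + (8,1)
step 3: (26, 3)  from 1·(17,2) + (9,1)
→ (26, 3).  Check: 26²=676, 75·3²=675, difference 1.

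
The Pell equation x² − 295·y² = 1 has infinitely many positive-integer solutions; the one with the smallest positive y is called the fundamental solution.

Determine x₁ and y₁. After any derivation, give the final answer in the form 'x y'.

√295 → a₀=17, period (5,1,2,3,2,6,2,3,2,1,5,34); ℓ=12 even so k=11
i=0: a=17 ⇒ p=17, q=1
…
i=2: a=1 ⇒ p=103, q=6
…
i=5: a=2 ⇒ p=2250, q=131
…
i=10: a=1 ⇒ p=355517, q=20699
i=11: a=5 ⇒ p=2024999, q=117900
→ (2024999, 117900).  Check: 2024999²=4100620950001, 295·117900²=4100620950000, difference 1.

2024999 117900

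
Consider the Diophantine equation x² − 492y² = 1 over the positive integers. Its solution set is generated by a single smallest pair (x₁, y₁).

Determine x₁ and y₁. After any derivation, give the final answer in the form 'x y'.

29767 1342

d=492: √d = [22; 5,1,1,10,1,1,5,44] (ℓ=8, even), read p_7/q_7
step 0: (22, 1)  from 22·(1,0) + (0,1)
…
step 2: (133, 6)  from 1·(111,5) + (22,1)
…
step 5: (2817, 127)  from 1·(2573,116) + (244,11)
step 6: (5390, 243)  from 1·(2817,127) + (2573,116)
step 7: (29767, 1342)  from 5·(5390,243) + (2817,127)
→ (29767, 1342).  Check: 29767²=886074289, 492·1342²=886074288, difference 1.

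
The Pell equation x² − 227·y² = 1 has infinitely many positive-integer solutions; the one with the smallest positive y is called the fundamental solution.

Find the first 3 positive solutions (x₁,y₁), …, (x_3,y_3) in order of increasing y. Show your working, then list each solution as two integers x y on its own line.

226 15
102151 6780
46172026 3064545

d=227: √d = [15; 15,30] (ℓ=2, even), read p_1/q_1
k=0  a_k=15  p_k/q_k = 15/1
k=1  a_k=15  p_k/q_k = 226/15
(x₁, y₁) = (226, 15);  226² − 227·15² = 1 ✓
(226+15√227)^2 = 102151 + 6780√227
(226+15√227)^3 = 46172026 + 3064545√227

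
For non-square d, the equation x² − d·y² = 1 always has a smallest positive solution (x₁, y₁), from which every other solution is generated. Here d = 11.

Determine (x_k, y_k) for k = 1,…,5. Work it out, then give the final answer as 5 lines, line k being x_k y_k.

d=11: √d = [3; 3,6] (ℓ=2, even), read p_1/q_1
step 0: (3, 1)  from 3·(1,0) + (0,1)
step 1: (10, 3)  from 3·(3,1) + (1,0)
fundamental: x₁=10, y₁=3  (since 100 − 11·9 = 1)
n=2: (10,3)∘(10,3) = (10·10+11·3·3, 10·3+3·10) = (199,60)
n=3: (199,60)∘(10,3) = (10·199+11·3·60, 10·60+3·199) = (3970,1197)
n=4: (3970,1197)∘(10,3) = (10·3970+11·3·1197, 10·1197+3·3970) = (79201,23880)
n=5: (79201,23880)∘(10,3) = (10·79201+11·3·23880, 10·23880+3·79201) = (1580050,476403)

10 3
199 60
3970 1197
79201 23880
1580050 476403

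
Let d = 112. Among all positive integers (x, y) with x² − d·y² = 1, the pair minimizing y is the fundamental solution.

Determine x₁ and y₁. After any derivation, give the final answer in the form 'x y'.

127 12

√112 = [10; 1,1,2,1,1,20, …], period ℓ=6 (even) → k=5
i=0: a=10 ⇒ p=10, q=1
…
i=2: a=1 ⇒ p=21, q=2
…
i=4: a=1 ⇒ p=74, q=7
i=5: a=1 ⇒ p=127, q=12
→ (127, 12).  Check: 127²=16129, 112·12²=16128, difference 1.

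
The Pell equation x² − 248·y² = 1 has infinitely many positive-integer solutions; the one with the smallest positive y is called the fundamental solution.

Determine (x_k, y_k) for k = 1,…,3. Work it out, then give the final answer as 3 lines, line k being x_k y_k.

d=248: √d = [15; 1,2,1,30] (ℓ=4, even), read p_3/q_3
step 0: (15, 1)  from 15·(1,0) + (0,1)
…
step 2: (47, 3)  from 2·(16,1) + (15,1)
step 3: (63, 4)  from 1·(47,3) + (16,1)
(x₁, y₁) = (63, 4);  63² − 248·4² = 1 ✓
n=2: (63,4)∘(63,4) = (63·63+248·4·4, 63·4+4·63) = (7937,504)
n=3: (7937,504)∘(63,4) = (63·7937+248·4·504, 63·504+4·7937) = (999999,63500)

63 4
7937 504
999999 63500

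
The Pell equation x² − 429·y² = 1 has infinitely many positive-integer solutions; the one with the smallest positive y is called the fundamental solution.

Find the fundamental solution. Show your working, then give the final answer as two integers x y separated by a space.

1524095 73584

d=429: √d = [20; 1,2,2,9,1,12,1,9,2,2,1,40] (ℓ=12, even), read p_11/q_11
a_0=20:  p_0=20·1+0=20,  q_0=20·0+1=1
…
a_2=2:  p_2=2·21+20=62,  q_2=2·1+1=3
a_3=2:  p_3=2·62+21=145,  q_3=2·3+1=7
a_4=9:  p_4=9·145+62=1367,  q_4=9·7+3=66
a_5=1:  p_5=1·1367+145=1512,  q_5=1·66+7=73
…
a_7=1:  p_7=1·19511+1512=21023,  q_7=1·942+73=1015
a_8=9:  p_8=9·21023+19511=208718,  q_8=9·1015+942=10077
…
a_10=2:  p_10=2·438459+208718=1085636,  q_10=2·21169+10077=52415
a_11=1:  p_11=1·1085636+438459=1524095,  q_11=1·52415+21169=73584
(x₁, y₁) = (1524095, 73584);  1524095² − 429·73584² = 1 ✓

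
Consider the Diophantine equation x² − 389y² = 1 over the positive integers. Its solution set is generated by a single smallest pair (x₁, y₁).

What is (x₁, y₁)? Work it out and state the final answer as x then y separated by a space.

√389 = [19; 1,2,1,1,1,1,2,1,38, …], period ℓ=9 (odd) → k=17
step 0: (19, 1)  from 19·(1,0) + (0,1)
step 1: (20, 1)  from 1·(19,1) + (1,0)
…
step 3: (79, 4)  from 1·(59,3) + (20,1)
step 4: (138, 7)  from 1·(79,4) + (59,3)
step 5: (217, 11)  from 1·(138,7) + (79,4)
…
step 8: (1282, 65)  from 1·(927,47) + (355,18)
…
step 11: (151493, 7681)  from 2·(50925,2582) + (49643,2517)
step 12: (202418, 10263)  from 1·(151493,7681) + (50925,2582)
…
step 14: (556329, 28207)  from 1·(353911,17944) + (202418,10263)
…
step 16: (2376809, 120509)  from 2·(910240,46151) + (556329,28207)
step 17: (3287049, 166660)  from 1·(2376809,120509) + (910240,46151)
fundamental: x₁=3287049, y₁=166660  (since 10804691128401 − 389·27775555600 = 1)

3287049 166660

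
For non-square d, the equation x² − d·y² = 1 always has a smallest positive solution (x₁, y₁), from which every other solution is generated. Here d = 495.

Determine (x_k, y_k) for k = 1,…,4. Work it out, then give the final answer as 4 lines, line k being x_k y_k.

√495 = [22; 4,44, …], period ℓ=2 (even) → k=1
k=0  a_k=22  p_k/q_k = 22/1
k=1  a_k=4  p_k/q_k = 89/4
→ (89, 4).  Check: 89²=7921, 495·4²=7920, difference 1.
n=2: (89,4)∘(89,4) = (89·89+495·4·4, 89·4+4·89) = (15841,712)
n=3: (15841,712)∘(89,4) = (89·15841+495·4·712, 89·712+4·15841) = (2819609,126732)
n=4: (2819609,126732)∘(89,4) = (89·2819609+495·4·126732, 89·126732+4·2819609) = (501874561,22557584)

89 4
15841 712
2819609 126732
501874561 22557584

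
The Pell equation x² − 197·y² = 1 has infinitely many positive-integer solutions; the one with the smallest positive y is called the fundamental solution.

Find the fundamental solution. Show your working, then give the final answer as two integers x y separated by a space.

393 28

d=197: √d = [14; 28] (ℓ=1, odd), read p_1/q_1
a_0=14:  p_0=14·1+0=14,  q_0=14·0+1=1
a_1=28:  p_1=28·14+1=393,  q_1=28·1+0=28
(x₁, y₁) = (393, 28);  393² − 197·28² = 1 ✓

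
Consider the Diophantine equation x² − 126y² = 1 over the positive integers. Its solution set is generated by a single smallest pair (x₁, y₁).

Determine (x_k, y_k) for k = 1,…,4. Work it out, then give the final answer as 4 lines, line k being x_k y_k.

√126 → a₀=11, period (4,2,4,22); ℓ=4 even so k=3
a_0=11:  p_0=11·1+0=11,  q_0=11·0+1=1
a_1=4:  p_1=4·11+1=45,  q_1=4·1+0=4
a_2=2:  p_2=2·45+11=101,  q_2=2·4+1=9
a_3=4:  p_3=4·101+45=449,  q_3=4·9+4=40
(x₁, y₁) = (449, 40);  449² − 126·40² = 1 ✓
k=2:  x_2 = 449·449+126·40·40 = 403201,  y_2 = 449·40+40·449 = 35920
k=3:  x_3 = 449·403201+126·40·35920 = 362074049,  y_3 = 449·35920+40·403201 = 32256120
k=4:  x_4 = 449·362074049+126·40·32256120 = 325142092801,  y_4 = 449·32256120+40·362074049 = 28965959840

449 40
403201 35920
362074049 32256120
325142092801 28965959840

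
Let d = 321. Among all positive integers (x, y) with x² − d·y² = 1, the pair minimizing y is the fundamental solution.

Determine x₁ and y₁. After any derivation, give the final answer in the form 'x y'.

√321 = [17; 1,10,1,34, …], period ℓ=4 (even) → k=3
a_0=17:  p_0=17·1+0=17,  q_0=17·0+1=1
…
a_2=10:  p_2=10·18+17=197,  q_2=10·1+1=11
a_3=1:  p_3=1·197+18=215,  q_3=1·11+1=12
(x₁, y₁) = (215, 12);  215² − 321·12² = 1 ✓

215 12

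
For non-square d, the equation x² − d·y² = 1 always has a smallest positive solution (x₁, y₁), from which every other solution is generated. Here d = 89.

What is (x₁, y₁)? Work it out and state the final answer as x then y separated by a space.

500001 53000

[9; 2,3,3,2,18] for √89; ℓ=5 ⇒ convergent index 9
step 0: (9, 1)  from 9·(1,0) + (0,1)
step 1: (19, 2)  from 2·(9,1) + (1,0)
step 2: (66, 7)  from 3·(19,2) + (9,1)
…
step 4: (500, 53)  from 2·(217,23) + (66,7)
…
step 8: (216991, 23001)  from 3·(66019,6998) + (18934,2007)
step 9: (500001, 53000)  from 2·(216991,23001) + (66019,6998)
fundamental: x₁=500001, y₁=53000  (since 250001000001 − 89·2809000000 = 1)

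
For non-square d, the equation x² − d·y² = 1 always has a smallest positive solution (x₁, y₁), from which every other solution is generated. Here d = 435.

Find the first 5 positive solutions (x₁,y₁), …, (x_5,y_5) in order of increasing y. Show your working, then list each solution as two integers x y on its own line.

√435 → a₀=20, period (1,5,1,40); ℓ=4 even so k=3
i=0: a=20 ⇒ p=20, q=1
…
i=2: a=5 ⇒ p=125, q=6
i=3: a=1 ⇒ p=146, q=7
fundamental: x₁=146, y₁=7  (since 21316 − 435·49 = 1)
k=2:  x_2 = 146·146+435·7·7 = 42631,  y_2 = 146·7+7·146 = 2044
k=3:  x_3 = 146·42631+435·7·2044 = 12448106,  y_3 = 146·2044+7·42631 = 596841
k=4:  x_4 = 146·12448106+435·7·596841 = 3634804321,  y_4 = 146·596841+7·12448106 = 174275528
k=5:  x_5 = 146·3634804321+435·7·174275528 = 1061350413626,  y_5 = 146·174275528+7·3634804321 = 50887857335

146 7
42631 2044
12448106 596841
3634804321 174275528
1061350413626 50887857335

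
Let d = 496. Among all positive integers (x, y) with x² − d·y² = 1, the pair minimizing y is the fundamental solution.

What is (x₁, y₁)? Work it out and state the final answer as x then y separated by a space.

4620799 207480

√496 = [22; 3,1,2,4,1,…,1,3,44, …], period ℓ=16 (even) → k=15
step 0: (22, 1)  from 22·(1,0) + (0,1)
step 1: (67, 3)  from 3·(22,1) + (1,0)
…
step 4: (1069, 48)  from 4·(245,11) + (89,4)
step 5: (1314, 59)  from 1·(1069,48) + (245,11)
step 6: (2383, 107)  from 1·(1314,59) + (1069,48)
step 7: (6080, 273)  from 2·(2383,107) + (1314,59)
step 8: (14543, 653)  from 2·(6080,273) + (2383,107)
…
step 10: (49709, 2232)  from 1·(35166,1579) + (14543,653)
step 11: (84875, 3811)  from 1·(49709,2232) + (35166,1579)
step 12: (389209, 17476)  from 4·(84875,3811) + (49709,2232)
step 13: (863293, 38763)  from 2·(389209,17476) + (84875,3811)
step 14: (1252502, 56239)  from 1·(863293,38763) + (389209,17476)
step 15: (4620799, 207480)  from 3·(1252502,56239) + (863293,38763)
(x₁, y₁) = (4620799, 207480);  4620799² − 496·207480² = 1 ✓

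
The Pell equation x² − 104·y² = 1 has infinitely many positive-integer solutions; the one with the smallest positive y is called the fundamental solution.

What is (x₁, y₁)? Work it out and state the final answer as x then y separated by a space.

d=104: √d = [10; 5,20] (ℓ=2, even), read p_1/q_1
step 0: (10, 1)  from 10·(1,0) + (0,1)
step 1: (51, 5)  from 5·(10,1) + (1,0)
→ (51, 5).  Check: 51²=2601, 104·5²=2600, difference 1.

51 5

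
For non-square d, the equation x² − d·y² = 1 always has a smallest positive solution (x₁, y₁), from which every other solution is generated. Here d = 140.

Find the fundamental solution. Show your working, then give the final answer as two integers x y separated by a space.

71 6

d=140: √d = [11; 1,4,1,22] (ℓ=4, even), read p_3/q_3
k=0  a_k=11  p_k/q_k = 11/1
…
k=2  a_k=4  p_k/q_k = 59/5
k=3  a_k=1  p_k/q_k = 71/6
(x₁, y₁) = (71, 6);  71² − 140·6² = 1 ✓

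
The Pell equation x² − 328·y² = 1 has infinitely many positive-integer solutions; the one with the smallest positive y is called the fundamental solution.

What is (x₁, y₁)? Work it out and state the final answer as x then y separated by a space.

√328 → a₀=18, period (9,36); ℓ=2 even so k=1
a_0=18:  p_0=18·1+0=18,  q_0=18·0+1=1
a_1=9:  p_1=9·18+1=163,  q_1=9·1+0=9
(x₁, y₁) = (163, 9);  163² − 328·9² = 1 ✓

163 9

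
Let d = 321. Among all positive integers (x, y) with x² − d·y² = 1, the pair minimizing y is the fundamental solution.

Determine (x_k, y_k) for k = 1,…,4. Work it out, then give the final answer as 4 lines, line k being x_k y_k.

d=321: √d = [17; 1,10,1,34] (ℓ=4, even), read p_3/q_3
i=0: a=17 ⇒ p=17, q=1
…
i=2: a=10 ⇒ p=197, q=11
i=3: a=1 ⇒ p=215, q=12
fundamental: x₁=215, y₁=12  (since 46225 − 321·144 = 1)
k=2:  x_2 = 215·215+321·12·12 = 92449,  y_2 = 215·12+12·215 = 5160
k=3:  x_3 = 215·92449+321·12·5160 = 39752855,  y_3 = 215·5160+12·92449 = 2218788
k=4:  x_4 = 215·39752855+321·12·2218788 = 17093635201,  y_4 = 215·2218788+12·39752855 = 954073680

215 12
92449 5160
39752855 2218788
17093635201 954073680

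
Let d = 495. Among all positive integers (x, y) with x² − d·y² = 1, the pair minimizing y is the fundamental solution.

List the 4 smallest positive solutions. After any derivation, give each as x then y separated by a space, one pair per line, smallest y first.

[22; 4,44] for √495; ℓ=2 ⇒ convergent index 1
a_0=22:  p_0=22·1+0=22,  q_0=22·0+1=1
a_1=4:  p_1=4·22+1=89,  q_1=4·1+0=4
→ (89, 4).  Check: 89²=7921, 495·4²=7920, difference 1.
(89+4√495)^2 = 15841 + 712√495
(89+4√495)^3 = 2819609 + 126732√495
(89+4√495)^4 = 501874561 + 22557584√495

89 4
15841 712
2819609 126732
501874561 22557584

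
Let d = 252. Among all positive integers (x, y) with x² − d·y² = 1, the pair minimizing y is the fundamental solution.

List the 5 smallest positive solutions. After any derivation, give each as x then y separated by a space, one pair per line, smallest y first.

127 8
32257 2032
8193151 516120
2081028097 131092448
528572943487 33296965672

d=252: √d = [15; 1,6,1,30] (ℓ=4, even), read p_3/q_3
i=0: a=15 ⇒ p=15, q=1
i=1: a=1 ⇒ p=16, q=1
i=2: a=6 ⇒ p=111, q=7
i=3: a=1 ⇒ p=127, q=8
(x₁, y₁) = (127, 8);  127² − 252·8² = 1 ✓
(x_2, y_2) = (127·127 + 252·8·8, 127·8 + 8·127) = (32257, 2032)
(x_3, y_3) = (127·32257 + 252·8·2032, 127·2032 + 8·32257) = (8193151, 516120)
(x_4, y_4) = (127·8193151 + 252·8·516120, 127·516120 + 8·8193151) = (2081028097, 131092448)
(x_5, y_5) = (127·2081028097 + 252·8·131092448, 127·131092448 + 8·2081028097) = (528572943487, 33296965672)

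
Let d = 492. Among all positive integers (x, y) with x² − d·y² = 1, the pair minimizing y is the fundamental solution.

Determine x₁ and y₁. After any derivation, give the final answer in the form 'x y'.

29767 1342

√492 = [22; 5,1,1,10,1,1,5,44, …], period ℓ=8 (even) → k=7
step 0: (22, 1)  from 22·(1,0) + (0,1)
…
step 2: (133, 6)  from 1·(111,5) + (22,1)
step 3: (244, 11)  from 1·(133,6) + (111,5)
step 4: (2573, 116)  from 10·(244,11) + (133,6)
step 5: (2817, 127)  from 1·(2573,116) + (244,11)
step 6: (5390, 243)  from 1·(2817,127) + (2573,116)
step 7: (29767, 1342)  from 5·(5390,243) + (2817,127)
(x₁, y₁) = (29767, 1342);  29767² − 492·1342² = 1 ✓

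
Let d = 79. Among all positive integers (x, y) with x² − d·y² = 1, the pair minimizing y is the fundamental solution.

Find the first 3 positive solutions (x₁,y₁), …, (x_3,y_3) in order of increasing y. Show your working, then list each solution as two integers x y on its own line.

80 9
12799 1440
2047760 230391

√79 → a₀=8, period (1,7,1,16); ℓ=4 even so k=3
i=0: a=8 ⇒ p=8, q=1
…
i=2: a=7 ⇒ p=71, q=8
i=3: a=1 ⇒ p=80, q=9
(x₁, y₁) = (80, 9);  80² − 79·9² = 1 ✓
(x_2, y_2) = (80·80 + 79·9·9, 80·9 + 9·80) = (12799, 1440)
(x_3, y_3) = (80·12799 + 79·9·1440, 80·1440 + 9·12799) = (2047760, 230391)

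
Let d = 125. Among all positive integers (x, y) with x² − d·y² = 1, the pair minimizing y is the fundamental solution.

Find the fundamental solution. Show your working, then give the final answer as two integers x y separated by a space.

930249 83204

[11; 5,1,1,5,22] for √125; ℓ=5 ⇒ convergent index 9
step 0: (11, 1)  from 11·(1,0) + (0,1)
step 1: (56, 5)  from 5·(11,1) + (1,0)
step 2: (67, 6)  from 1·(56,5) + (11,1)
step 3: (123, 11)  from 1·(67,6) + (56,5)
step 4: (682, 61)  from 5·(123,11) + (67,6)
step 5: (15127, 1353)  from 22·(682,61) + (123,11)
step 6: (76317, 6826)  from 5·(15127,1353) + (682,61)
…
step 8: (167761, 15005)  from 1·(91444,8179) + (76317,6826)
step 9: (930249, 83204)  from 5·(167761,15005) + (91444,8179)
fundamental: x₁=930249, y₁=83204  (since 865363202001 − 125·6922905616 = 1)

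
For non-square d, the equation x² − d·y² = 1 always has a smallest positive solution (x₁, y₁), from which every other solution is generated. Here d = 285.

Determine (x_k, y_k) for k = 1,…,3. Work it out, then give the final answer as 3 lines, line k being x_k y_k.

[16; 1,7,2,7,1,32] for √285; ℓ=6 ⇒ convergent index 5
step 0: (16, 1)  from 16·(1,0) + (0,1)
step 1: (17, 1)  from 1·(16,1) + (1,0)
step 2: (135, 8)  from 7·(17,1) + (16,1)
…
step 4: (2144, 127)  from 7·(287,17) + (135,8)
step 5: (2431, 144)  from 1·(2144,127) + (287,17)
fundamental: x₁=2431, y₁=144  (since 5909761 − 285·20736 = 1)
k=2:  x_2 = 2431·2431+285·144·144 = 11819521,  y_2 = 2431·144+144·2431 = 700128
k=3:  x_3 = 2431·11819521+285·144·700128 = 57466508671,  y_3 = 2431·700128+144·11819521 = 3404022192

2431 144
11819521 700128
57466508671 3404022192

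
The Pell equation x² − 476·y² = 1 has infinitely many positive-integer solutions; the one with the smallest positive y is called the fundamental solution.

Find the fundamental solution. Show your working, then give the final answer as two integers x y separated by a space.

28799 1320

d=476: √d = [21; 1,4,2,10,2,4,1,42] (ℓ=8, even), read p_7/q_7
a_0=21:  p_0=21·1+0=21,  q_0=21·0+1=1
…
a_6=4:  p_6=4·5258+2509=23541,  q_6=4·241+115=1079
a_7=1:  p_7=1·23541+5258=28799,  q_7=1·1079+241=1320
→ (28799, 1320).  Check: 28799²=829382401, 476·1320²=829382400, difference 1.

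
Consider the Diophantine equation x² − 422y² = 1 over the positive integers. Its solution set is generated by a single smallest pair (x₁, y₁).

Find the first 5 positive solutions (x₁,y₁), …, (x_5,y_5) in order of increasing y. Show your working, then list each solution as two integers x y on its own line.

√422 = [20; 1,1,5,2,1,…,1,1,40, …], period ℓ=14 (even) → k=13
k=0  a_k=20  p_k/q_k = 20/1
k=1  a_k=1  p_k/q_k = 21/1
k=2  a_k=1  p_k/q_k = 41/2
k=3  a_k=5  p_k/q_k = 226/11
k=4  a_k=2  p_k/q_k = 493/24
k=5  a_k=1  p_k/q_k = 719/35
…
k=7  a_k=20  p_k/q_k = 53719/2615
k=8  a_k=3  p_k/q_k = 163807/7974
k=9  a_k=1  p_k/q_k = 217526/10589
…
k=12  a_k=1  p_k/q_k = 3810680/185501
k=13  a_k=1  p_k/q_k = 7022501/341850
→ (7022501, 341850).  Check: 7022501²=49315520295001, 422·341850²=49315520295000, difference 1.
n=2: (7022501,341850)∘(7022501,341850) = (7022501·7022501+422·341850·341850, 7022501·341850+341850·7022501) = (98631040590001,4801283933700)
n=3: (98631040590001,4801283933700)∘(7022501,341850) = (7022501·98631040590001+422·341850·4801283933700, 7022501·4801283933700+341850·98631040590001) = (1385273162348638202501,67434042451384025550)
n=4: (1385273162348638202501,67434042451384025550)∘(7022501,341850) = (7022501·1385273162348638202501+422·341850·67434042451384025550, 7022501·67434042451384025550+341850·1385273162348638202501) = (19456164335732849620362360001,947111261097768740333867400)
n=5: (19456164335732849620362360001,947111261097768740333867400)∘(7022501,341850) = (7022501·19456164335732849620362360001+422·341850·947111261097768740333867400, 7022501·947111261097768740333867400+341850·19456164335732849620362360001) = (273261867007695159110526238300562501,13302179556340616719484196916709250)

7022501 341850
98631040590001 4801283933700
1385273162348638202501 67434042451384025550
19456164335732849620362360001 947111261097768740333867400
273261867007695159110526238300562501 13302179556340616719484196916709250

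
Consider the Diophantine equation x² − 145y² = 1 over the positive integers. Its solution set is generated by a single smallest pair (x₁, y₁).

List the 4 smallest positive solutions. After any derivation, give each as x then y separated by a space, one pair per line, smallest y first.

[12; 24] for √145; ℓ=1 ⇒ convergent index 1
a_0=12:  p_0=12·1+0=12,  q_0=12·0+1=1
a_1=24:  p_1=24·12+1=289,  q_1=24·1+0=24
→ (289, 24).  Check: 289²=83521, 145·24²=83520, difference 1.
(x_2, y_2) = (289·289 + 145·24·24, 289·24 + 24·289) = (167041, 13872)
(x_3, y_3) = (289·167041 + 145·24·13872, 289·13872 + 24·167041) = (96549409, 8017992)
(x_4, y_4) = (289·96549409 + 145·24·8017992, 289·8017992 + 24·96549409) = (55805391361, 4634385504)

289 24
167041 13872
96549409 8017992
55805391361 4634385504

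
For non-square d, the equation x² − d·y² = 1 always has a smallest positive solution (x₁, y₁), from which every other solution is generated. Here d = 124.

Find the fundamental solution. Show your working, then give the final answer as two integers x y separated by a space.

4620799 414960

[11; 7,2,1,1,1,…,2,7,22] for √124; ℓ=16 ⇒ convergent index 15
k=0  a_k=11  p_k/q_k = 11/1
…
k=7  a_k=1  p_k/q_k = 3040/273
…
k=9  a_k=1  p_k/q_k = 17583/1579
…
k=11  a_k=1  p_k/q_k = 84875/7622
…
k=14  a_k=2  p_k/q_k = 626251/56239
k=15  a_k=7  p_k/q_k = 4620799/414960
fundamental: x₁=4620799, y₁=414960  (since 21351783398401 − 124·172191801600 = 1)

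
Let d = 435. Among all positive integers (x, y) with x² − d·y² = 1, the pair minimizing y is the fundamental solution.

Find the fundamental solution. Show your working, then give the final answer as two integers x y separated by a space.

146 7

√435 → a₀=20, period (1,5,1,40); ℓ=4 even so k=3
i=0: a=20 ⇒ p=20, q=1
…
i=2: a=5 ⇒ p=125, q=6
i=3: a=1 ⇒ p=146, q=7
fundamental: x₁=146, y₁=7  (since 21316 − 435·49 = 1)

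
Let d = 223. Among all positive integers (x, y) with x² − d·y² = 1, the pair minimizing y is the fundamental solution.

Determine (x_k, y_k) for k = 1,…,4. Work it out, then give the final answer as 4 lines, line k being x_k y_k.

224 15
100351 6720
44957024 3010545
20140646401 1348717440

√223 → a₀=14, period (1,13,1,28); ℓ=4 even so k=3
step 0: (14, 1)  from 14·(1,0) + (0,1)
…
step 2: (209, 14)  from 13·(15,1) + (14,1)
step 3: (224, 15)  from 1·(209,14) + (15,1)
(x₁, y₁) = (224, 15);  224² − 223·15² = 1 ✓
k=2:  x_2 = 224·224+223·15·15 = 100351,  y_2 = 224·15+15·224 = 6720
k=3:  x_3 = 224·100351+223·15·6720 = 44957024,  y_3 = 224·6720+15·100351 = 3010545
k=4:  x_4 = 224·44957024+223·15·3010545 = 20140646401,  y_4 = 224·3010545+15·44957024 = 1348717440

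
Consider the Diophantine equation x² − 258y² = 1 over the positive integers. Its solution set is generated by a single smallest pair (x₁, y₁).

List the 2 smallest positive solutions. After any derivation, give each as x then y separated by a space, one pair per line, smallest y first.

d=258: √d = [16; 16,32] (ℓ=2, even), read p_1/q_1
k=0  a_k=16  p_k/q_k = 16/1
k=1  a_k=16  p_k/q_k = 257/16
(x₁, y₁) = (257, 16);  257² − 258·16² = 1 ✓
(x_2, y_2) = (257·257 + 258·16·16, 257·16 + 16·257) = (132097, 8224)

257 16
132097 8224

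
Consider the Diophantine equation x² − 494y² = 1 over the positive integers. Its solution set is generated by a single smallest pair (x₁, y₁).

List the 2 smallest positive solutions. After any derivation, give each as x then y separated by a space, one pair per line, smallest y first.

73035 3286
10668222449 479986020

d=494: √d = [22; 4,2,2,1,2,1,2,2,4,44] (ℓ=10, even), read p_9/q_9
i=0: a=22 ⇒ p=22, q=1
i=1: a=4 ⇒ p=89, q=4
i=2: a=2 ⇒ p=200, q=9
i=3: a=2 ⇒ p=489, q=22
i=4: a=1 ⇒ p=689, q=31
…
i=6: a=1 ⇒ p=2556, q=115
…
i=8: a=2 ⇒ p=16514, q=743
i=9: a=4 ⇒ p=73035, q=3286
→ (73035, 3286).  Check: 73035²=5334111225, 494·3286²=5334111224, difference 1.
n=2: (73035,3286)∘(73035,3286) = (73035·73035+494·3286·3286, 73035·3286+3286·73035) = (10668222449,479986020)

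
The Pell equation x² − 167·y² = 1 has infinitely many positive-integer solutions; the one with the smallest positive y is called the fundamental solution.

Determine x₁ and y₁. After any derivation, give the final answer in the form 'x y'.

√167 → a₀=12, period (1,11,1,24); ℓ=4 even so k=3
i=0: a=12 ⇒ p=12, q=1
…
i=2: a=11 ⇒ p=155, q=12
i=3: a=1 ⇒ p=168, q=13
fundamental: x₁=168, y₁=13  (since 28224 − 167·169 = 1)

168 13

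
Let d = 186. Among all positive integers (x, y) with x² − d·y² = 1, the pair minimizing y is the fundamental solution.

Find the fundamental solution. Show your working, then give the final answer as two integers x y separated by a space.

7501 550

√186 → a₀=13, period (1,1,1,3,4,3,1,1,1,26); ℓ=10 even so k=9
i=0: a=13 ⇒ p=13, q=1
i=1: a=1 ⇒ p=14, q=1
i=2: a=1 ⇒ p=27, q=2
i=3: a=1 ⇒ p=41, q=3
i=4: a=3 ⇒ p=150, q=11
i=5: a=4 ⇒ p=641, q=47
…
i=8: a=1 ⇒ p=4787, q=351
i=9: a=1 ⇒ p=7501, q=550
→ (7501, 550).  Check: 7501²=56265001, 186·550²=56265000, difference 1.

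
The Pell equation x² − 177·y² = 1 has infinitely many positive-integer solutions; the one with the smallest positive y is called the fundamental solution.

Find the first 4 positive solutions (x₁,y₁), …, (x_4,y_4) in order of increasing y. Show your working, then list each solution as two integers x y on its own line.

√177 = [13; 3,3,2,8,2,3,3,26, …], period ℓ=8 (even) → k=7
a_0=13:  p_0=13·1+0=13,  q_0=13·0+1=1
a_1=3:  p_1=3·13+1=40,  q_1=3·1+0=3
a_2=3:  p_2=3·40+13=133,  q_2=3·3+1=10
a_3=2:  p_3=2·133+40=306,  q_3=2·10+3=23
…
a_5=2:  p_5=2·2581+306=5468,  q_5=2·194+23=411
a_6=3:  p_6=3·5468+2581=18985,  q_6=3·411+194=1427
a_7=3:  p_7=3·18985+5468=62423,  q_7=3·1427+411=4692
→ (62423, 4692).  Check: 62423²=3896630929, 177·4692²=3896630928, difference 1.
(x_2, y_2) = (62423·62423 + 177·4692·4692, 62423·4692 + 4692·62423) = (7793261857, 585777432)
(x_3, y_3) = (62423·7793261857 + 177·4692·585777432, 62423·585777432 + 4692·7793261857) = (972957569736599, 73131969270780)
(x_4, y_4) = (62423·972957569736599 + 177·4692·73131969270780, 62423·73131969270780 + 4692·972957569736599) = (121469860743542176897, 9130233834994022448)

62423 4692
7793261857 585777432
972957569736599 73131969270780
121469860743542176897 9130233834994022448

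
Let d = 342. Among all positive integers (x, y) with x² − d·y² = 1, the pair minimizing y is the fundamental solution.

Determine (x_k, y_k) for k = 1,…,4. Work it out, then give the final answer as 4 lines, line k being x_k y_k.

[18; 2,36] for √342; ℓ=2 ⇒ convergent index 1
step 0: (18, 1)  from 18·(1,0) + (0,1)
step 1: (37, 2)  from 2·(18,1) + (1,0)
(x₁, y₁) = (37, 2);  37² − 342·2² = 1 ✓
(37+2√342)^2 = 2737 + 148√342
(37+2√342)^3 = 202501 + 10950√342
(37+2√342)^4 = 14982337 + 810152√342

37 2
2737 148
202501 10950
14982337 810152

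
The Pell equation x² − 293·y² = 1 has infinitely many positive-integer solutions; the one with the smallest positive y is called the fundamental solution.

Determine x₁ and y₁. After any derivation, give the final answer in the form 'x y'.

√293 → a₀=17, period (8,1,1,8,34); ℓ=5 odd so k=9
a_0=17:  p_0=17·1+0=17,  q_0=17·0+1=1
a_1=8:  p_1=8·17+1=137,  q_1=8·1+0=8
…
a_4=8:  p_4=8·291+154=2482,  q_4=8·17+9=145
a_5=34:  p_5=34·2482+291=84679,  q_5=34·145+17=4947
a_6=8:  p_6=8·84679+2482=679914,  q_6=8·4947+145=39721
…
a_8=1:  p_8=1·764593+679914=1444507,  q_8=1·44668+39721=84389
a_9=8:  p_9=8·1444507+764593=12320649,  q_9=8·84389+44668=719780
fundamental: x₁=12320649, y₁=719780  (since 151798391781201 − 293·518083248400 = 1)

12320649 719780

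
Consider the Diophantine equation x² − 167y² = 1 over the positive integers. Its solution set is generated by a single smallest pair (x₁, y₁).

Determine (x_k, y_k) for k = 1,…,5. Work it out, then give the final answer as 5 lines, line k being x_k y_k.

[12; 1,11,1,24] for √167; ℓ=4 ⇒ convergent index 3
a_0=12:  p_0=12·1+0=12,  q_0=12·0+1=1
…
a_2=11:  p_2=11·13+12=155,  q_2=11·1+1=12
a_3=1:  p_3=1·155+13=168,  q_3=1·12+1=13
→ (168, 13).  Check: 168²=28224, 167·13²=28223, difference 1.
k=2:  x_2 = 168·168+167·13·13 = 56447,  y_2 = 168·13+13·168 = 4368
k=3:  x_3 = 168·56447+167·13·4368 = 18966024,  y_3 = 168·4368+13·56447 = 1467635
k=4:  x_4 = 168·18966024+167·13·1467635 = 6372527617,  y_4 = 168·1467635+13·18966024 = 493120992
k=5:  x_5 = 168·6372527617+167·13·493120992 = 2141150313288,  y_5 = 168·493120992+13·6372527617 = 165687185677

168 13
56447 4368
18966024 1467635
6372527617 493120992
2141150313288 165687185677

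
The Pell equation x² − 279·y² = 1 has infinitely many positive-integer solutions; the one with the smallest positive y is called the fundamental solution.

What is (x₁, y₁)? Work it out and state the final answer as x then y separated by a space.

1520 91

[16; 1,2,2,1,2,2,1,32] for √279; ℓ=8 ⇒ convergent index 7
a_0=16:  p_0=16·1+0=16,  q_0=16·0+1=1
a_1=1:  p_1=1·16+1=17,  q_1=1·1+0=1
a_2=2:  p_2=2·17+16=50,  q_2=2·1+1=3
a_3=2:  p_3=2·50+17=117,  q_3=2·3+1=7
…
a_6=2:  p_6=2·451+167=1069,  q_6=2·27+10=64
a_7=1:  p_7=1·1069+451=1520,  q_7=1·64+27=91
fundamental: x₁=1520, y₁=91  (since 2310400 − 279·8281 = 1)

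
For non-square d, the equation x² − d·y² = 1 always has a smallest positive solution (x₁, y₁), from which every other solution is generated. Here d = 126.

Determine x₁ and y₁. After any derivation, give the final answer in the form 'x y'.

449 40

√126 → a₀=11, period (4,2,4,22); ℓ=4 even so k=3
k=0  a_k=11  p_k/q_k = 11/1
k=1  a_k=4  p_k/q_k = 45/4
k=2  a_k=2  p_k/q_k = 101/9
k=3  a_k=4  p_k/q_k = 449/40
→ (449, 40).  Check: 449²=201601, 126·40²=201600, difference 1.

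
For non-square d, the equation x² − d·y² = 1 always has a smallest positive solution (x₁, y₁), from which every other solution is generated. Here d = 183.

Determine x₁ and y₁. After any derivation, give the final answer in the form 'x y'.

487 36

√183 → a₀=13, period (1,1,8,1,1,26); ℓ=6 even so k=5
step 0: (13, 1)  from 13·(1,0) + (0,1)
step 1: (14, 1)  from 1·(13,1) + (1,0)
…
step 3: (230, 17)  from 8·(27,2) + (14,1)
step 4: (257, 19)  from 1·(230,17) + (27,2)
step 5: (487, 36)  from 1·(257,19) + (230,17)
→ (487, 36).  Check: 487²=237169, 183·36²=237168, difference 1.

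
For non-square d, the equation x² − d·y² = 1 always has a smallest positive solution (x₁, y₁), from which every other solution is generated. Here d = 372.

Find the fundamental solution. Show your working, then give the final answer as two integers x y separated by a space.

d=372: √d = [19; 3,2,12,2,3,38] (ℓ=6, even), read p_5/q_5
a_0=19:  p_0=19·1+0=19,  q_0=19·0+1=1
…
a_3=12:  p_3=12·135+58=1678,  q_3=12·7+3=87
a_4=2:  p_4=2·1678+135=3491,  q_4=2·87+7=181
a_5=3:  p_5=3·3491+1678=12151,  q_5=3·181+87=630
fundamental: x₁=12151, y₁=630  (since 147646801 − 372·396900 = 1)

12151 630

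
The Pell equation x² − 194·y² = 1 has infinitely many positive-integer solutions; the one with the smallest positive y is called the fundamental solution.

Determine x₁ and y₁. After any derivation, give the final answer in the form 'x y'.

195 14

√194 = [13; 1,12,1,26, …], period ℓ=4 (even) → k=3
step 0: (13, 1)  from 13·(1,0) + (0,1)
…
step 2: (181, 13)  from 12·(14,1) + (13,1)
step 3: (195, 14)  from 1·(181,13) + (14,1)
→ (195, 14).  Check: 195²=38025, 194·14²=38024, difference 1.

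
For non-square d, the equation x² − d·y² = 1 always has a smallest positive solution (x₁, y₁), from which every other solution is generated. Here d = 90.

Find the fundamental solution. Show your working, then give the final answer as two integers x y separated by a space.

[9; 2,18] for √90; ℓ=2 ⇒ convergent index 1
k=0  a_k=9  p_k/q_k = 9/1
k=1  a_k=2  p_k/q_k = 19/2
(x₁, y₁) = (19, 2);  19² − 90·2² = 1 ✓

19 2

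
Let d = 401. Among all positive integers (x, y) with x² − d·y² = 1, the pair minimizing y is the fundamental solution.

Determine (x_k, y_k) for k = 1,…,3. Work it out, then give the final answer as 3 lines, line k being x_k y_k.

801 40
1283201 64080
2055687201 102656120

d=401: √d = [20; 40] (ℓ=1, odd), read p_1/q_1
a_0=20:  p_0=20·1+0=20,  q_0=20·0+1=1
a_1=40:  p_1=40·20+1=801,  q_1=40·1+0=40
(x₁, y₁) = (801, 40);  801² − 401·40² = 1 ✓
k=2:  x_2 = 801·801+401·40·40 = 1283201,  y_2 = 801·40+40·801 = 64080
k=3:  x_3 = 801·1283201+401·40·64080 = 2055687201,  y_3 = 801·64080+40·1283201 = 102656120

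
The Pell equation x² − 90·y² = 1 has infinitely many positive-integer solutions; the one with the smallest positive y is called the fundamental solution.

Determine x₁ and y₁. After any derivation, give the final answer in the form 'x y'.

19 2

√90 → a₀=9, period (2,18); ℓ=2 even so k=1
i=0: a=9 ⇒ p=9, q=1
i=1: a=2 ⇒ p=19, q=2
(x₁, y₁) = (19, 2);  19² − 90·2² = 1 ✓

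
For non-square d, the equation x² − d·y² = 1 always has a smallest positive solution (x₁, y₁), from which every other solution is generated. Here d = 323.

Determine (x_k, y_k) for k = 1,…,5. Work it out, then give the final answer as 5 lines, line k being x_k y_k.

[17; 1,34] for √323; ℓ=2 ⇒ convergent index 1
step 0: (17, 1)  from 17·(1,0) + (0,1)
step 1: (18, 1)  from 1·(17,1) + (1,0)
(x₁, y₁) = (18, 1);  18² − 323·1² = 1 ✓
(18+1√323)^2 = 647 + 36√323
(18+1√323)^3 = 23274 + 1295√323
(18+1√323)^4 = 837217 + 46584√323
(18+1√323)^5 = 30116538 + 1675729√323

18 1
647 36
23274 1295
837217 46584
30116538 1675729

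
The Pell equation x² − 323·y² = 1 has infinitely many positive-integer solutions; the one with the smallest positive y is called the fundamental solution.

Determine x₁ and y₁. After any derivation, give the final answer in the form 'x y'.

18 1

√323 → a₀=17, period (1,34); ℓ=2 even so k=1
k=0  a_k=17  p_k/q_k = 17/1
k=1  a_k=1  p_k/q_k = 18/1
(x₁, y₁) = (18, 1);  18² − 323·1² = 1 ✓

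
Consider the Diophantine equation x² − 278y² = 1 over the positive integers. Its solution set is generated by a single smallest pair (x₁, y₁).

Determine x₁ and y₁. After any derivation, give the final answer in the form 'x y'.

2501 150

d=278: √d = [16; 1,2,16,2,1,32] (ℓ=6, even), read p_5/q_5
k=0  a_k=16  p_k/q_k = 16/1
k=1  a_k=1  p_k/q_k = 17/1
…
k=3  a_k=16  p_k/q_k = 817/49
k=4  a_k=2  p_k/q_k = 1684/101
k=5  a_k=1  p_k/q_k = 2501/150
→ (2501, 150).  Check: 2501²=6255001, 278·150²=6255000, difference 1.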